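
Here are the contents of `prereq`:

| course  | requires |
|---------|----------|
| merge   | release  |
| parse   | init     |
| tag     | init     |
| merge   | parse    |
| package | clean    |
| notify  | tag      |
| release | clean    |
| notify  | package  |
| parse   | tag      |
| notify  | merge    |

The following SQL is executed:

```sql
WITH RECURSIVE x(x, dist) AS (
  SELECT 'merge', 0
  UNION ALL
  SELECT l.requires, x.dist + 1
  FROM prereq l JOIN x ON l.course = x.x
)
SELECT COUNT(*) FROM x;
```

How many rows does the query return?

7

Base: (merge, dist=0).
Iteration 1: edges from {merge} -> (parse, dist=1), (release, dist=1).
Iteration 2: edges from {parse,release} -> (clean, dist=2), (init, dist=2), (tag, dist=2).
Iteration 3: edges from {clean,init,tag} -> (init, dist=3).
Iteration 4: no outgoing edges from {init}; recursion stops.
Total rows emitted: 7.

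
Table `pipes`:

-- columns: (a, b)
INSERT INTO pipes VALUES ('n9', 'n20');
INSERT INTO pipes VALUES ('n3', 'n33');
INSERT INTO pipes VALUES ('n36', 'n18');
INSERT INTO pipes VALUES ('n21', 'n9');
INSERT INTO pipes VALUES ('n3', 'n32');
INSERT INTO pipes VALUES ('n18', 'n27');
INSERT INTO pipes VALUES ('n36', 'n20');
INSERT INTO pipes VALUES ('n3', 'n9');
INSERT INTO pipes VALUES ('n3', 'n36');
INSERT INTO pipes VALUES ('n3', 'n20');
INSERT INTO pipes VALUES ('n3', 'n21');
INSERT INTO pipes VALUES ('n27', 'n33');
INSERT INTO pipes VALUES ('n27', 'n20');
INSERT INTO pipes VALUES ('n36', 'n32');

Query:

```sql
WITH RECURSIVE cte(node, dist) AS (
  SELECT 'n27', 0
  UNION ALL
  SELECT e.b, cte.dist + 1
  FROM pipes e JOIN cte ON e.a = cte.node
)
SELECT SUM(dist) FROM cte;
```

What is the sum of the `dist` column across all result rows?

Base: (n27, dist=0).
Iteration 1: edges from {n27} -> (n20, dist=1), (n33, dist=1).
Iteration 2: no outgoing edges from {n20,n33}; recursion stops.
SUM(dist) = 0 + 1 + 1 = 2.

2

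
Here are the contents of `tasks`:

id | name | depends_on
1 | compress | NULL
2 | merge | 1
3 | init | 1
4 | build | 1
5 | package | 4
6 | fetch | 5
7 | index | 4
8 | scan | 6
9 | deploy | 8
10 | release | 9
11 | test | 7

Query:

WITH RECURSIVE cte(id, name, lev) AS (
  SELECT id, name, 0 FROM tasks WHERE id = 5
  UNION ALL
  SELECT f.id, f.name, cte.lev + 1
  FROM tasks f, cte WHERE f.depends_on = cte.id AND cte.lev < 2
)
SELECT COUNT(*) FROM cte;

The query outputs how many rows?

3

Base: id=5 (package) at lev 0.
Iteration 1: rows with depends_on in {5} -> fetch (id 6, lev 1).
Iteration 2: rows with depends_on in {6} -> scan (id 8, lev 2).
Iteration 3: lev < 2 fails for all current rows; recursion stops.
Total rows emitted: 3.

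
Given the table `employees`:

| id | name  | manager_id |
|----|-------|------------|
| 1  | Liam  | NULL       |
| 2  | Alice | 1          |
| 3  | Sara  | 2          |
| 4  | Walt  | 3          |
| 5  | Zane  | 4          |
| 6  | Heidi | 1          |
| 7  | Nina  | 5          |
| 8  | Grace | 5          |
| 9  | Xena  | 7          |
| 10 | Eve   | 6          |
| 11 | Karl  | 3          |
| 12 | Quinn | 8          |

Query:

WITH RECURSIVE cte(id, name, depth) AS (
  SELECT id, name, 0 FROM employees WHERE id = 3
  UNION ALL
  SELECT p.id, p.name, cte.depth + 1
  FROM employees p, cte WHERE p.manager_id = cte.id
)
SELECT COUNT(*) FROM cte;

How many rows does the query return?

8

Base: id=3 (Sara) at depth 0.
Iteration 1: rows with manager_id in {3} -> Walt (id 4, depth 1), Karl (id 11, depth 1).
Iteration 2: rows with manager_id in {4,11} -> Zane (id 5, depth 2).
Iteration 3: rows with manager_id in {5} -> Nina (id 7, depth 3), Grace (id 8, depth 3).
Iteration 4: rows with manager_id in {7,8} -> Xena (id 9, depth 4), Quinn (id 12, depth 4).
Iteration 5: no rows with manager_id in {9,12}; recursion stops.
Total rows emitted: 8.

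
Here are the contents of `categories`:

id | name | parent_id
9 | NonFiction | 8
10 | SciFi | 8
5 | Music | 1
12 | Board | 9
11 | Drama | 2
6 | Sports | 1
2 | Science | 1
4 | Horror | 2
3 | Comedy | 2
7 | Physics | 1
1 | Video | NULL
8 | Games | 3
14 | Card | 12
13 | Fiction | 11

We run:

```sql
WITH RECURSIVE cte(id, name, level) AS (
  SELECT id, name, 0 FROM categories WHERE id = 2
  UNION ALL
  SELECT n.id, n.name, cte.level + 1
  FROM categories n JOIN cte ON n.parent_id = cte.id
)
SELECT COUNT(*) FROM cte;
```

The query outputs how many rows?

Base: id=2 (Science) at level 0.
Iteration 1: rows with parent_id in {2} -> Comedy (id 3, level 1), Horror (id 4, level 1), Drama (id 11, level 1).
Iteration 2: rows with parent_id in {3,4,11} -> Games (id 8, level 2), Fiction (id 13, level 2).
Iteration 3: rows with parent_id in {8,13} -> NonFiction (id 9, level 3), SciFi (id 10, level 3).
Iteration 4: rows with parent_id in {9,10} -> Board (id 12, level 4).
Iteration 5: rows with parent_id in {12} -> Card (id 14, level 5).
Iteration 6: no rows with parent_id in {14}; recursion stops.
Total rows emitted: 10.

10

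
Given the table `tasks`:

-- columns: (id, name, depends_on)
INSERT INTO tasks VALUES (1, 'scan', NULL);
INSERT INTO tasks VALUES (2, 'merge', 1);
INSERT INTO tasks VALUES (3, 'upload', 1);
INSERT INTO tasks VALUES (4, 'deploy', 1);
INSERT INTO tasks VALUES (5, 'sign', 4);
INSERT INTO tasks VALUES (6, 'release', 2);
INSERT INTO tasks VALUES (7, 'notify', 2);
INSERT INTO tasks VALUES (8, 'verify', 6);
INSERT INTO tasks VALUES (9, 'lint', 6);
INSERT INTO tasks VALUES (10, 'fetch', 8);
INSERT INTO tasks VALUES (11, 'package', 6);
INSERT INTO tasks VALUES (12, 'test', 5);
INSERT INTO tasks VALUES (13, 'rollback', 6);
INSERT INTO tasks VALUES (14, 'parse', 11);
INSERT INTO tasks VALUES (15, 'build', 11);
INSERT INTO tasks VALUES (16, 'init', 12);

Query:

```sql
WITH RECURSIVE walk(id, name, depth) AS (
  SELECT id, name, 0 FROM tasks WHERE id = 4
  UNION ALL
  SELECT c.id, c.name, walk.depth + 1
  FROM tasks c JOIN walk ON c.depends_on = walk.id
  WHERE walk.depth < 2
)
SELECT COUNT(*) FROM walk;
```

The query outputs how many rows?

3

Base: id=4 (deploy) at depth 0.
Iteration 1: rows with depends_on in {4} -> sign (id 5, depth 1).
Iteration 2: rows with depends_on in {5} -> test (id 12, depth 2).
Iteration 3: depth < 2 fails for all current rows; recursion stops.
Total rows emitted: 3.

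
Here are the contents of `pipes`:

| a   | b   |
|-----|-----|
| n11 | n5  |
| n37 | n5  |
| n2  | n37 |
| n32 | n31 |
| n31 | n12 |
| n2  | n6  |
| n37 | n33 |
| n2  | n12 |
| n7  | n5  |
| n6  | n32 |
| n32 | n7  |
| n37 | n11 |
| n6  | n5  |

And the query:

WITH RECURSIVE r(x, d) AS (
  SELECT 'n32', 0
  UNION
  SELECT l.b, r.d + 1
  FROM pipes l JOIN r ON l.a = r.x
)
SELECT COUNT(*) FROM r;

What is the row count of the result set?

Base: (n32, d=0).
Iteration 1: edges from {n32} -> (n31, d=1), (n7, d=1).
Iteration 2: edges from {n31,n7} -> (n12, d=2), (n5, d=2).
Iteration 3: no outgoing edges from {n12,n5}; recursion stops.
Total rows emitted: 5.

5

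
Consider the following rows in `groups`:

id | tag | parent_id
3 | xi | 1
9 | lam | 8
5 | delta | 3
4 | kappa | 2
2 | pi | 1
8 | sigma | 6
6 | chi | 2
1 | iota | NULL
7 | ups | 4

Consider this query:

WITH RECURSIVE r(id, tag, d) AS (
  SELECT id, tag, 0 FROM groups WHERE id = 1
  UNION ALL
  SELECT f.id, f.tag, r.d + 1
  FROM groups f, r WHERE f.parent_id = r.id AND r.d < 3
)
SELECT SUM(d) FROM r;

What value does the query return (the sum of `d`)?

14

Base: id=1 (iota) at d 0.
Iteration 1: rows with parent_id in {1} -> pi (id 2, d 1), xi (id 3, d 1).
Iteration 2: rows with parent_id in {2,3} -> kappa (id 4, d 2), delta (id 5, d 2), chi (id 6, d 2).
Iteration 3: rows with parent_id in {4,5,6} -> ups (id 7, d 3), sigma (id 8, d 3).
Iteration 4: d < 3 fails for all current rows; recursion stops.
SUM(d) = 0 + 1 + 1 + 2 + 2 + 2 + 3 + 3 = 14.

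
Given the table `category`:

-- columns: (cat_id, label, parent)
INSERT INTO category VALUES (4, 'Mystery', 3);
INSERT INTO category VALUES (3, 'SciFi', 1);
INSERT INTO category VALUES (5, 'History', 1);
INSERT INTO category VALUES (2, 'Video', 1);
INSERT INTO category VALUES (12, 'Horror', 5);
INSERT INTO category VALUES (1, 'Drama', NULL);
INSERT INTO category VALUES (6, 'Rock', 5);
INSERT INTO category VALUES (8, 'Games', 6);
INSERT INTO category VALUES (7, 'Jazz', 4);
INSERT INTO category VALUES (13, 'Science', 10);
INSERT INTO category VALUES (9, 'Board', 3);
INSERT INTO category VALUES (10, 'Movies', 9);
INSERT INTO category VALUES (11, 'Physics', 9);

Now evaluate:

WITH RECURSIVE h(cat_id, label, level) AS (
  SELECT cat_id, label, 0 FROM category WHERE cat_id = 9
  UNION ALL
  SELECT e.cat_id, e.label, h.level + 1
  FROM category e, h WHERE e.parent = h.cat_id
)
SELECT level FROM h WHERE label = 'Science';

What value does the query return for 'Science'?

2

Base: cat_id=9 (Board) at level 0.
Iteration 1: rows with parent in {9} -> Movies (id 10, level 1), Physics (id 11, level 1).
Iteration 2: rows with parent in {10,11} -> Science (id 13, level 2).
Iteration 3: no rows with parent in {13}; recursion stops.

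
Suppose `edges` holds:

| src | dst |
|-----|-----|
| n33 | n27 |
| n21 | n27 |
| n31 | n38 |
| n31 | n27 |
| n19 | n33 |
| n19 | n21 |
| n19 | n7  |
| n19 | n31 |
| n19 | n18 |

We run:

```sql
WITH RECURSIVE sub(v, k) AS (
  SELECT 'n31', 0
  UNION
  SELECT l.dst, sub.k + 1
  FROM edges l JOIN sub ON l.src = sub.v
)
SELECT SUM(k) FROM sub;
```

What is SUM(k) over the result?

Base: (n31, k=0).
Iteration 1: edges from {n31} -> (n27, k=1), (n38, k=1).
Iteration 2: no outgoing edges from {n27,n38}; recursion stops.
SUM(k) = 0 + 1 + 1 = 2.

2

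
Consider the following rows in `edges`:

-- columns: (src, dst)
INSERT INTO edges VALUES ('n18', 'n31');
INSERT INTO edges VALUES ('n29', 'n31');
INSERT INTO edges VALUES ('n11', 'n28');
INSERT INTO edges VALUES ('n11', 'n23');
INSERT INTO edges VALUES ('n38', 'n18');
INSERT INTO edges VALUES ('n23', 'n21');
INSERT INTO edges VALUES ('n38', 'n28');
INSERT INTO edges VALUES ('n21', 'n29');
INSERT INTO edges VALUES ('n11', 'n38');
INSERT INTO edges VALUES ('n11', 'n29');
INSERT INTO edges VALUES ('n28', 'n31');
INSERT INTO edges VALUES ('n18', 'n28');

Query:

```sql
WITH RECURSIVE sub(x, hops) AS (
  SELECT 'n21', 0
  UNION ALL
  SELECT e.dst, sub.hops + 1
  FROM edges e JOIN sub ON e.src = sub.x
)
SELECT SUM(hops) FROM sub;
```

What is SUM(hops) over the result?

3

Base: (n21, hops=0).
Iteration 1: edges from {n21} -> (n29, hops=1).
Iteration 2: edges from {n29} -> (n31, hops=2).
Iteration 3: no outgoing edges from {n31}; recursion stops.
SUM(hops) = 0 + 1 + 2 = 3.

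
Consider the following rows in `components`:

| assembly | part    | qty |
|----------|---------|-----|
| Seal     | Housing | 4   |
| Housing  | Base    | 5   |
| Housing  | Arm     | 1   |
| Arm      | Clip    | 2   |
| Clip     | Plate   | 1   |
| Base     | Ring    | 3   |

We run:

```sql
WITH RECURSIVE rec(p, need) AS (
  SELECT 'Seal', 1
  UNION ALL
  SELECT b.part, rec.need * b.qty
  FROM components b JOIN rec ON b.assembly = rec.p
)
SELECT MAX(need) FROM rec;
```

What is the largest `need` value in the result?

60

Base: (Seal, need=1).
Iteration 1: components of {Seal} -> Housing = 1*4 = 4.
Iteration 2: components of {Housing} -> Arm = 4*1 = 4, Base = 4*5 = 20.
Iteration 3: components of {Arm,Base} -> Clip = 4*2 = 8, Ring = 20*3 = 60.
Iteration 4: components of {Clip,Ring} -> Plate = 8*1 = 8.
Iteration 5: no further components; recursion stops.
need values: 1, 4, 20, 4, 60, 8, 8; the maximum is 60.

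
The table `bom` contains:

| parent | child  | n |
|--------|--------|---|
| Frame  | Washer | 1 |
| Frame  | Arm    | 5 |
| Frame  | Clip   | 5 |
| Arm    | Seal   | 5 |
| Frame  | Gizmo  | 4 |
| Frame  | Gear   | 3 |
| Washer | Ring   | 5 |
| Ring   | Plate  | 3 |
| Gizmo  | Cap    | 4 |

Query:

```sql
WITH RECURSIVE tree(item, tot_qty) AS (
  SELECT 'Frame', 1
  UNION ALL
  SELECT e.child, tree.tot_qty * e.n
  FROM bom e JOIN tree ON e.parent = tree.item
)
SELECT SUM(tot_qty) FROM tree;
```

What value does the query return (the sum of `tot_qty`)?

Base: (Frame, tot_qty=1).
Iteration 1: components of {Frame} -> Arm = 1*5 = 5, Clip = 1*5 = 5, Gear = 1*3 = 3, Gizmo = 1*4 = 4, Washer = 1*1 = 1.
Iteration 2: components of {Arm,Clip,Gear,Gizmo,Washer} -> Cap = 4*4 = 16, Ring = 1*5 = 5, Seal = 5*5 = 25.
Iteration 3: components of {Cap,Ring,Seal} -> Plate = 5*3 = 15.
Iteration 4: no further components; recursion stops.
SUM(tot_qty) = 1 + 1 + 5 + 5 + 4 + 3 + 5 + 25 + 16 + 15 = 80.

80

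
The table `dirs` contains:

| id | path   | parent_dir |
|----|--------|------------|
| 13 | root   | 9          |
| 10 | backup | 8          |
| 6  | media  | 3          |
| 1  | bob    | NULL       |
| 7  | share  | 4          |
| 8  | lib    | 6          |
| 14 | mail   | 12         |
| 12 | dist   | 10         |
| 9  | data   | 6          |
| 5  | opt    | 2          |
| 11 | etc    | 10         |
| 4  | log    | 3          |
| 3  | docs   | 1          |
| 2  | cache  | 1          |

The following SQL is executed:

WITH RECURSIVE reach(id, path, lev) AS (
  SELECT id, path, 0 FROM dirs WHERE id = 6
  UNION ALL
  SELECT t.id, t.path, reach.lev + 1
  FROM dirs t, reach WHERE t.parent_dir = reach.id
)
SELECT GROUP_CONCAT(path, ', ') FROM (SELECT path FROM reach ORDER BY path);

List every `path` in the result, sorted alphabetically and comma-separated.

backup, data, dist, etc, lib, mail, media, root

Base: id=6 (media) at lev 0.
Iteration 1: rows with parent_dir in {6} -> lib (id 8, lev 1), data (id 9, lev 1).
Iteration 2: rows with parent_dir in {8,9} -> backup (id 10, lev 2), root (id 13, lev 2).
Iteration 3: rows with parent_dir in {10,13} -> etc (id 11, lev 3), dist (id 12, lev 3).
Iteration 4: rows with parent_dir in {11,12} -> mail (id 14, lev 4).
Iteration 5: no rows with parent_dir in {14}; recursion stops.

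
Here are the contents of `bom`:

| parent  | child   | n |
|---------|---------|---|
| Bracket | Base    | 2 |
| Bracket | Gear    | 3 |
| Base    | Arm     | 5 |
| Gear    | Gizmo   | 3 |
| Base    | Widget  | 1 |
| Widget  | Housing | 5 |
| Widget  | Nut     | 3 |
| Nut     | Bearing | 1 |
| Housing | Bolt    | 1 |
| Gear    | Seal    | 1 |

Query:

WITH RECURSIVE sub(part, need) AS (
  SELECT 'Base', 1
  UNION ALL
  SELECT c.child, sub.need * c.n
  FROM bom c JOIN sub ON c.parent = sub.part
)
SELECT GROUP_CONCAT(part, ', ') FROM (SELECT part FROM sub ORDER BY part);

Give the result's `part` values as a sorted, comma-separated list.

Base: (Base, need=1).
Iteration 1: components of {Base} -> Arm = 1*5 = 5, Widget = 1*1 = 1.
Iteration 2: components of {Arm,Widget} -> Housing = 1*5 = 5, Nut = 1*3 = 3.
Iteration 3: components of {Housing,Nut} -> Bearing = 3*1 = 3, Bolt = 5*1 = 5.
Iteration 4: no further components; recursion stops.

Arm, Base, Bearing, Bolt, Housing, Nut, Widget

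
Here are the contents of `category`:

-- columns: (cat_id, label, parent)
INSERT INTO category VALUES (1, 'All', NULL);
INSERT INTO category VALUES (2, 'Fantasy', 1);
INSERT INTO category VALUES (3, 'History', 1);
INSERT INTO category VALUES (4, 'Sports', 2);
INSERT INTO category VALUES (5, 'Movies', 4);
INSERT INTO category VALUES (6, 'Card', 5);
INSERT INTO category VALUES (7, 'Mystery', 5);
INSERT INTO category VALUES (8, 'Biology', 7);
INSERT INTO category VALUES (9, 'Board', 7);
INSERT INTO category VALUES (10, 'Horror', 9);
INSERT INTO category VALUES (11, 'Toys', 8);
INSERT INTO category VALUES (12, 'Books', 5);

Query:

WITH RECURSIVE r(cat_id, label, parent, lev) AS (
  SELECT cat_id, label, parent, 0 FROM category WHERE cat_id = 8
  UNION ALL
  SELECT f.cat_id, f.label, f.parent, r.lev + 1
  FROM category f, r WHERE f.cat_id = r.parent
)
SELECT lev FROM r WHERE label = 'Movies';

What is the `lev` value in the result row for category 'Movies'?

2

Base: cat_id=8 (Biology), parent=7, lev 0.
Iteration 1: join on cat_id=7 -> Mystery (id 7, parent=5, lev 1).
Iteration 2: join on cat_id=5 -> Movies (id 5, parent=4, lev 2).
Iteration 3: join on cat_id=4 -> Sports (id 4, parent=2, lev 3).
Iteration 4: join on cat_id=2 -> Fantasy (id 2, parent=1, lev 4).
Iteration 5: join on cat_id=1 -> All (id 1, parent=NULL, lev 5).
Iteration 6: parent is NULL; no match; recursion stops.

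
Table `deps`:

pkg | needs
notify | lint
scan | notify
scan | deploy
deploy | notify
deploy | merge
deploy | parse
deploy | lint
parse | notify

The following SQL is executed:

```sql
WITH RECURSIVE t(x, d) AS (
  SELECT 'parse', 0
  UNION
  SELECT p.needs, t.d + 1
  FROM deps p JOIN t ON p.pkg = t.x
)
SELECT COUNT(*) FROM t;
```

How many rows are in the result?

Base: (parse, d=0).
Iteration 1: edges from {parse} -> (notify, d=1).
Iteration 2: edges from {notify} -> (lint, d=2).
Iteration 3: no outgoing edges from {lint}; recursion stops.
Total rows emitted: 3.

3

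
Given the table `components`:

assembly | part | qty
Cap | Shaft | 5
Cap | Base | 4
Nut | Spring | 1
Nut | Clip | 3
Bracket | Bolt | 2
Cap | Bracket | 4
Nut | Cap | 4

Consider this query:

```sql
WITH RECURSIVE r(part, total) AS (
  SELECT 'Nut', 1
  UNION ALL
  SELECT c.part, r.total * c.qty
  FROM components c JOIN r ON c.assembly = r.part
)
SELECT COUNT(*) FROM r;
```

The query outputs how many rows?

Base: (Nut, total=1).
Iteration 1: components of {Nut} -> Cap = 1*4 = 4, Clip = 1*3 = 3, Spring = 1*1 = 1.
Iteration 2: components of {Cap,Clip,Spring} -> Base = 4*4 = 16, Bracket = 4*4 = 16, Shaft = 4*5 = 20.
Iteration 3: components of {Base,Bracket,Shaft} -> Bolt = 16*2 = 32.
Iteration 4: no further components; recursion stops.
Total rows emitted: 8.

8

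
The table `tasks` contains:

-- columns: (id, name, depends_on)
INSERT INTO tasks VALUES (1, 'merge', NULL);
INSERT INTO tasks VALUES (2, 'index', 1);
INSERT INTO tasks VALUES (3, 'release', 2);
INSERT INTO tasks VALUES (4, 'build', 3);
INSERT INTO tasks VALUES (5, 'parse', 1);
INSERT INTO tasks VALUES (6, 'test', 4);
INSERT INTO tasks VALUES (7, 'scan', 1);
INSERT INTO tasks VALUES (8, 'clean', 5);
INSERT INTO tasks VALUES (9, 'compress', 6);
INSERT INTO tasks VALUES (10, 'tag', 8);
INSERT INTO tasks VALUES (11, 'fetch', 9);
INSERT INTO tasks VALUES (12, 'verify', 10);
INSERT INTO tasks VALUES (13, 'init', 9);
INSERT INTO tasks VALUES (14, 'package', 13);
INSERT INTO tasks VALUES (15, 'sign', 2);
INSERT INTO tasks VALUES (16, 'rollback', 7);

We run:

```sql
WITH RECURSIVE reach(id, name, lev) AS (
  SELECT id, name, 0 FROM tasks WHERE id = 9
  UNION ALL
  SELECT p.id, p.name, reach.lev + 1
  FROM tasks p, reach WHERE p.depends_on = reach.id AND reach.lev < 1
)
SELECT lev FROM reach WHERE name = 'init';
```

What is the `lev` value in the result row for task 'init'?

Base: id=9 (compress) at lev 0.
Iteration 1: rows with depends_on in {9} -> fetch (id 11, lev 1), init (id 13, lev 1).
Iteration 2: lev < 1 fails for all current rows; recursion stops.

1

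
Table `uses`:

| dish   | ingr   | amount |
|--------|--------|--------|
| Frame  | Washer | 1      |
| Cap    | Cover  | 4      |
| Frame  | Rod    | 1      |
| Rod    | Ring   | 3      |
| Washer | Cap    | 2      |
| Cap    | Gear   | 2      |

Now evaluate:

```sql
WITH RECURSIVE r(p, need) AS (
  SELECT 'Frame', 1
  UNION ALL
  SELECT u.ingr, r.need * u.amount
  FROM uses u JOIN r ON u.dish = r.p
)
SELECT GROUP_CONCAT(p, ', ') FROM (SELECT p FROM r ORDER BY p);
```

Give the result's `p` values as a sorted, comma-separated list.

Base: (Frame, need=1).
Iteration 1: components of {Frame} -> Rod = 1*1 = 1, Washer = 1*1 = 1.
Iteration 2: components of {Rod,Washer} -> Cap = 1*2 = 2, Ring = 1*3 = 3.
Iteration 3: components of {Cap,Ring} -> Cover = 2*4 = 8, Gear = 2*2 = 4.
Iteration 4: no further components; recursion stops.

Cap, Cover, Frame, Gear, Ring, Rod, Washer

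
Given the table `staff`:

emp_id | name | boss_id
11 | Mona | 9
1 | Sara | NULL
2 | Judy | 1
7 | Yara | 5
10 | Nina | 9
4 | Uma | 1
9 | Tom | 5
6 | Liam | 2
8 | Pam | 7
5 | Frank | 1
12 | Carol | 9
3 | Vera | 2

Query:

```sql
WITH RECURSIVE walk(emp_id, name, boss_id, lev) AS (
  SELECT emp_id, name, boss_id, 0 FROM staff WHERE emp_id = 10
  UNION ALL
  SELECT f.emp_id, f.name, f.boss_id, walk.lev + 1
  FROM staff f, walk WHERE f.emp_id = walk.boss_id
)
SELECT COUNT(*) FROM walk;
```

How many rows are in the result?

Base: emp_id=10 (Nina), boss_id=9, lev 0.
Iteration 1: join on emp_id=9 -> Tom (id 9, boss_id=5, lev 1).
Iteration 2: join on emp_id=5 -> Frank (id 5, boss_id=1, lev 2).
Iteration 3: join on emp_id=1 -> Sara (id 1, boss_id=NULL, lev 3).
Iteration 4: boss_id is NULL; no match; recursion stops.
Total rows emitted: 4.

4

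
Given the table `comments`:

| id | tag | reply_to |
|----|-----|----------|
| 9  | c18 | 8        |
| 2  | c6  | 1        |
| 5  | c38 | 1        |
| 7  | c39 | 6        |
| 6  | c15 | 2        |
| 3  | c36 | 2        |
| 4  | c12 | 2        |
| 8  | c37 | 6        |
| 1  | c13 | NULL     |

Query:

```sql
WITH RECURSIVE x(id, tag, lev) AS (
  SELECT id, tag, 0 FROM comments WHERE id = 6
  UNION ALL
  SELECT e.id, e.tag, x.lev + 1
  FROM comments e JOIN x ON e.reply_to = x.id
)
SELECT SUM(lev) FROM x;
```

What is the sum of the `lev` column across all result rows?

Base: id=6 (c15) at lev 0.
Iteration 1: rows with reply_to in {6} -> c39 (id 7, lev 1), c37 (id 8, lev 1).
Iteration 2: rows with reply_to in {7,8} -> c18 (id 9, lev 2).
Iteration 3: no rows with reply_to in {9}; recursion stops.
SUM(lev) = 0 + 1 + 1 + 2 = 4.

4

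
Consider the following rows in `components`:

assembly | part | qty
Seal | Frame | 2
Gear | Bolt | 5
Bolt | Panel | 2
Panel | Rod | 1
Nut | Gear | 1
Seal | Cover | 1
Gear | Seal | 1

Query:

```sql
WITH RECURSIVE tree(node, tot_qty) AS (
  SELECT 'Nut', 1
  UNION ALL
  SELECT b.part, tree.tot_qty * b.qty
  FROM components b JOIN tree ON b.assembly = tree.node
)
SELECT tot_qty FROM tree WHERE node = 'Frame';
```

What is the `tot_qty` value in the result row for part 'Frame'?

2

Base: (Nut, tot_qty=1).
Iteration 1: components of {Nut} -> Gear = 1*1 = 1.
Iteration 2: components of {Gear} -> Bolt = 1*5 = 5, Seal = 1*1 = 1.
Iteration 3: components of {Bolt,Seal} -> Cover = 1*1 = 1, Frame = 1*2 = 2, Panel = 5*2 = 10.
Iteration 4: components of {Cover,Frame,Panel} -> Rod = 10*1 = 10.
Iteration 5: no further components; recursion stops.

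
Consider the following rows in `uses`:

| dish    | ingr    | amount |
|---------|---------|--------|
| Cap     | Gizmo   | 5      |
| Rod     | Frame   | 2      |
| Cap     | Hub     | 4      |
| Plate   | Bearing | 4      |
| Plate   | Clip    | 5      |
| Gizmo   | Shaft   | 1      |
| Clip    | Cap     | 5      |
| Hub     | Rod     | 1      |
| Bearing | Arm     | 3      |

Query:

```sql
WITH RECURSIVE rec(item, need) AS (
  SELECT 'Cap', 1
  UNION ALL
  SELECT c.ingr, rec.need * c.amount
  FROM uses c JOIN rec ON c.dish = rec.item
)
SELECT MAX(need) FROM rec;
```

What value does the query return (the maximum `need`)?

8

Base: (Cap, need=1).
Iteration 1: components of {Cap} -> Gizmo = 1*5 = 5, Hub = 1*4 = 4.
Iteration 2: components of {Gizmo,Hub} -> Rod = 4*1 = 4, Shaft = 5*1 = 5.
Iteration 3: components of {Rod,Shaft} -> Frame = 4*2 = 8.
Iteration 4: no further components; recursion stops.
need values: 1, 5, 4, 5, 4, 8; the maximum is 8.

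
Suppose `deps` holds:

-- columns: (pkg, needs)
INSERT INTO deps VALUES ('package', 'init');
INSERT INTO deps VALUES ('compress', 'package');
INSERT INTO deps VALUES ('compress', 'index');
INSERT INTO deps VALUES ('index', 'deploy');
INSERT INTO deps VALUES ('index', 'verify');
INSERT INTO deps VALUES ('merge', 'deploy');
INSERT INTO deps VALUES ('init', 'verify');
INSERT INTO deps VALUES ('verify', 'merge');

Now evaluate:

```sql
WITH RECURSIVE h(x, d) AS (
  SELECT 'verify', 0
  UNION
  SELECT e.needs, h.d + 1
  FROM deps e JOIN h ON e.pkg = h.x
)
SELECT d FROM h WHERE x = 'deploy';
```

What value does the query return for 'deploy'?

Base: (verify, d=0).
Iteration 1: edges from {verify} -> (merge, d=1).
Iteration 2: edges from {merge} -> (deploy, d=2).
Iteration 3: no outgoing edges from {deploy}; recursion stops.

2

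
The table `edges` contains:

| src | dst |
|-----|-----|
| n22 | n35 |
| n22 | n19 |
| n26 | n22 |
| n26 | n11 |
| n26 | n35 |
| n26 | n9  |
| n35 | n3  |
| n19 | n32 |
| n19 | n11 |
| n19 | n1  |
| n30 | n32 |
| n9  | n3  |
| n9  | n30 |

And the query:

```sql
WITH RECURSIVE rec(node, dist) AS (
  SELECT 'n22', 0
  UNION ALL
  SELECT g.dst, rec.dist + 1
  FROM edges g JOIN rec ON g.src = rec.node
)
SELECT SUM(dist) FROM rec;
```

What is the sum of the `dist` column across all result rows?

Base: (n22, dist=0).
Iteration 1: edges from {n22} -> (n19, dist=1), (n35, dist=1).
Iteration 2: edges from {n19,n35} -> (n1, dist=2), (n11, dist=2), (n3, dist=2), (n32, dist=2).
Iteration 3: no outgoing edges from {n1,n11,n3,n32}; recursion stops.
SUM(dist) = 0 + 1 + 1 + 2 + 2 + 2 + 2 = 10.

10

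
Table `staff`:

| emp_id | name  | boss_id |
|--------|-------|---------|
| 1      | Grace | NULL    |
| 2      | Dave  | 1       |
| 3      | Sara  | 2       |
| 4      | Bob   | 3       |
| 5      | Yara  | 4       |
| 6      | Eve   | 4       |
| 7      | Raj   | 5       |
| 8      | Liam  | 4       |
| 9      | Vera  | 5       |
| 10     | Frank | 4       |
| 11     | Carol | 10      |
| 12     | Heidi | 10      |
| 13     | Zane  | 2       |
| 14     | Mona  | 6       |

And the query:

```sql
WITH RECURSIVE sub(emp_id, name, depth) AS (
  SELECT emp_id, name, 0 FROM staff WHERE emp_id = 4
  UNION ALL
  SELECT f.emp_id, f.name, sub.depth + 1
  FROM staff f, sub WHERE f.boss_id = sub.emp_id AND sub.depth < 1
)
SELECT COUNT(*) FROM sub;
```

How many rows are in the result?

5

Base: emp_id=4 (Bob) at depth 0.
Iteration 1: rows with boss_id in {4} -> Yara (id 5, depth 1), Eve (id 6, depth 1), Liam (id 8, depth 1), Frank (id 10, depth 1).
Iteration 2: depth < 1 fails for all current rows; recursion stops.
Total rows emitted: 5.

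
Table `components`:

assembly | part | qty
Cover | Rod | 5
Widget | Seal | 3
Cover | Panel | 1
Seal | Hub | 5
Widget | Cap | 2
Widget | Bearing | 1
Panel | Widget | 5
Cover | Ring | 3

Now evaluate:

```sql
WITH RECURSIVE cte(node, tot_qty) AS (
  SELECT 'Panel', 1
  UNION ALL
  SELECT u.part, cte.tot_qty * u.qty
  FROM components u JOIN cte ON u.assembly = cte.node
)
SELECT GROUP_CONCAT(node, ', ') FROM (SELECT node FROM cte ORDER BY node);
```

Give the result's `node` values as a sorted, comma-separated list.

Bearing, Cap, Hub, Panel, Seal, Widget

Base: (Panel, tot_qty=1).
Iteration 1: components of {Panel} -> Widget = 1*5 = 5.
Iteration 2: components of {Widget} -> Bearing = 5*1 = 5, Cap = 5*2 = 10, Seal = 5*3 = 15.
Iteration 3: components of {Bearing,Cap,Seal} -> Hub = 15*5 = 75.
Iteration 4: no further components; recursion stops.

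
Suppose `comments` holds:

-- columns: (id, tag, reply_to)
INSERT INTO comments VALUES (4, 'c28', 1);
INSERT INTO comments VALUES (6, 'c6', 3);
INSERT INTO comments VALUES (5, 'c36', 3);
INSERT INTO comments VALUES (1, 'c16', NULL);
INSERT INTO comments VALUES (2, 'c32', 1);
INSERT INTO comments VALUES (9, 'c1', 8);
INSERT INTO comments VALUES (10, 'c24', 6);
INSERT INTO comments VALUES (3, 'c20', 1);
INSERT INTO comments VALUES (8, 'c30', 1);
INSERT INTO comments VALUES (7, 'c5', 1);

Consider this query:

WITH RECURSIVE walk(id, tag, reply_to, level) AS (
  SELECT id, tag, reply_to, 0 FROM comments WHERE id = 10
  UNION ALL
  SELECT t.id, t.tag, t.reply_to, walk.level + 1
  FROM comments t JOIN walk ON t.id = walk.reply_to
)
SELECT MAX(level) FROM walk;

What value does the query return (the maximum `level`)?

Base: id=10 (c24), reply_to=6, level 0.
Iteration 1: join on id=6 -> c6 (id 6, reply_to=3, level 1).
Iteration 2: join on id=3 -> c20 (id 3, reply_to=1, level 2).
Iteration 3: join on id=1 -> c16 (id 1, reply_to=NULL, level 3).
Iteration 4: reply_to is NULL; no match; recursion stops.
level values: 0, 1, 2, 3; the maximum is 3.

3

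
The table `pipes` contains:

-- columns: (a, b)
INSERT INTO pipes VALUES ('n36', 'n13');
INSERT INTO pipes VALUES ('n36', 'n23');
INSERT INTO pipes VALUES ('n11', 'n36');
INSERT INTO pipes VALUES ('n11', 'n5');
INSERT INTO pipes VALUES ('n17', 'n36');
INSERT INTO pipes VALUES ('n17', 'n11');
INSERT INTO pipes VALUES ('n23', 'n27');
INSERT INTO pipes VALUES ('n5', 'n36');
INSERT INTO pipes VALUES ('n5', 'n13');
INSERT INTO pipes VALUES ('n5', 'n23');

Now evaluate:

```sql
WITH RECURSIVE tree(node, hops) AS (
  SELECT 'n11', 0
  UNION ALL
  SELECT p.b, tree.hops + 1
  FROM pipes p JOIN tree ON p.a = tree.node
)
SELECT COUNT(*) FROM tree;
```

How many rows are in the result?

Base: (n11, hops=0).
Iteration 1: edges from {n11} -> (n36, hops=1), (n5, hops=1).
Iteration 2: edges from {n36,n5} -> (n13, hops=2) x2, (n23, hops=2) x2, (n36, hops=2). [UNION ALL keeps all 5 new rows, including repeats]
Iteration 3: edges from {n13,n23,n36} -> (n13, hops=3), (n23, hops=3), (n27, hops=3) x2. [UNION ALL keeps all 4 new rows, including repeats]
Iteration 4: edges from {n13,n23,n27} -> (n27, hops=4).
Iteration 5: no outgoing edges from {n27}; recursion stops.
Total rows emitted: 13.

13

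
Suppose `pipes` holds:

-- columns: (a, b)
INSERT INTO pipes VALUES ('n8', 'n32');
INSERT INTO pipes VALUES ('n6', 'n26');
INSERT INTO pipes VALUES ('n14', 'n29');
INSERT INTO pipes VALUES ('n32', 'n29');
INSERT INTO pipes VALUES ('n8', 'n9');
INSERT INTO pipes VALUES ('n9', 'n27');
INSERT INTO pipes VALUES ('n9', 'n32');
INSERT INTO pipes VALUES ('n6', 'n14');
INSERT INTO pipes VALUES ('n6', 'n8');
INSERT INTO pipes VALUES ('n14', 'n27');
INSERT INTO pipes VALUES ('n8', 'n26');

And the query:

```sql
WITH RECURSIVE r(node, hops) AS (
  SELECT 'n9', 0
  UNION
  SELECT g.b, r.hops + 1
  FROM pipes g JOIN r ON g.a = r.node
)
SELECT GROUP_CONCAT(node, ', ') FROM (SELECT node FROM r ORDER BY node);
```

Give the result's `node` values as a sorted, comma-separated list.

Base: (n9, hops=0).
Iteration 1: edges from {n9} -> (n27, hops=1), (n32, hops=1).
Iteration 2: edges from {n27,n32} -> (n29, hops=2).
Iteration 3: no outgoing edges from {n29}; recursion stops.

n27, n29, n32, n9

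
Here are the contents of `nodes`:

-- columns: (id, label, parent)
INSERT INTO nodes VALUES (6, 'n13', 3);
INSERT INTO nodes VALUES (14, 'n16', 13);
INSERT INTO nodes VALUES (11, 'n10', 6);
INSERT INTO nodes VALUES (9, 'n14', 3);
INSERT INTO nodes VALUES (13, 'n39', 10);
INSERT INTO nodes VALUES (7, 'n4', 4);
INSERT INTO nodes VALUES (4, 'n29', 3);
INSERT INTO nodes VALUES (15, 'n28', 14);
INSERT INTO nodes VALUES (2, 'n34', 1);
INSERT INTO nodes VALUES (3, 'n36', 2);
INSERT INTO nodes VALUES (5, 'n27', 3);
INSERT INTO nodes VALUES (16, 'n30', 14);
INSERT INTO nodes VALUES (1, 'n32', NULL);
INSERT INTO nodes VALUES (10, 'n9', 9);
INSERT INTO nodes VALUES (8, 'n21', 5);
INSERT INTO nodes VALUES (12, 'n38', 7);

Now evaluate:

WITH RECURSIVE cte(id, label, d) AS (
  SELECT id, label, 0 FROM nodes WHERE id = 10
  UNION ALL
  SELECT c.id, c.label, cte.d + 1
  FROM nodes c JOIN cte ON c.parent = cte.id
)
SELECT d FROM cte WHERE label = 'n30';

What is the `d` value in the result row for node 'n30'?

3

Base: id=10 (n9) at d 0.
Iteration 1: rows with parent in {10} -> n39 (id 13, d 1).
Iteration 2: rows with parent in {13} -> n16 (id 14, d 2).
Iteration 3: rows with parent in {14} -> n28 (id 15, d 3), n30 (id 16, d 3).
Iteration 4: no rows with parent in {15,16}; recursion stops.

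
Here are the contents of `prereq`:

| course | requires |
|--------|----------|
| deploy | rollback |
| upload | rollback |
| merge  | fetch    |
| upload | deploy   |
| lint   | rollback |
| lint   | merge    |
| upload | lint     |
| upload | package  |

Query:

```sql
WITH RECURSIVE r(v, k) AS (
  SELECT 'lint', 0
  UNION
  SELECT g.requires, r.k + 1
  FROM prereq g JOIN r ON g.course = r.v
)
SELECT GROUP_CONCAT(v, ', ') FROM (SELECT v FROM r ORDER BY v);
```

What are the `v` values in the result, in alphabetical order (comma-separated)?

fetch, lint, merge, rollback

Base: (lint, k=0).
Iteration 1: edges from {lint} -> (merge, k=1), (rollback, k=1).
Iteration 2: edges from {merge,rollback} -> (fetch, k=2).
Iteration 3: no outgoing edges from {fetch}; recursion stops.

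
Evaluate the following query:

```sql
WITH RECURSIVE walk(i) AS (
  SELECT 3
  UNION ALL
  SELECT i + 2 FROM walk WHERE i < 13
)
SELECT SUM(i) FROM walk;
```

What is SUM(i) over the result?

48

Base: i=3.
Iteration 1: 3 < 13 holds -> i = 3 + 2 = 5.
Iteration 2: 5 < 13 holds -> i = 5 + 2 = 7.
Iteration 3: 7 < 13 holds -> i = 7 + 2 = 9.
Iteration 4: 9 < 13 holds -> i = 9 + 2 = 11.
Iteration 5: 11 < 13 holds -> i = 11 + 2 = 13.
Iteration 6: 13 < 13 fails; recursion stops.
SUM(i) = 3 + 5 + 7 + 9 + 11 + 13 = 48.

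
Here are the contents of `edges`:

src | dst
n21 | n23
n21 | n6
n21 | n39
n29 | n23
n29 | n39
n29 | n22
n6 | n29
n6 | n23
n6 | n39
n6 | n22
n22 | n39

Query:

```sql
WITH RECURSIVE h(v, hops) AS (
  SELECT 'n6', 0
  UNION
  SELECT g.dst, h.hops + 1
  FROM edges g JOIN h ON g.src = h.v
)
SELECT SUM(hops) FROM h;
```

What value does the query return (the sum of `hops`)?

Base: (n6, hops=0).
Iteration 1: edges from {n6} -> (n22, hops=1), (n23, hops=1), (n29, hops=1), (n39, hops=1).
Iteration 2: edges from {n22,n23,n29,n39} -> (n22, hops=2), (n23, hops=2), (n39, hops=2). [UNION drops 1 duplicate row(s)]
Iteration 3: edges from {n22,n23,n39} -> (n39, hops=3).
Iteration 4: no outgoing edges from {n39}; recursion stops.
SUM(hops) = 0 + 1 + 1 + 1 + 1 + 2 + 2 + 2 + 3 = 13.

13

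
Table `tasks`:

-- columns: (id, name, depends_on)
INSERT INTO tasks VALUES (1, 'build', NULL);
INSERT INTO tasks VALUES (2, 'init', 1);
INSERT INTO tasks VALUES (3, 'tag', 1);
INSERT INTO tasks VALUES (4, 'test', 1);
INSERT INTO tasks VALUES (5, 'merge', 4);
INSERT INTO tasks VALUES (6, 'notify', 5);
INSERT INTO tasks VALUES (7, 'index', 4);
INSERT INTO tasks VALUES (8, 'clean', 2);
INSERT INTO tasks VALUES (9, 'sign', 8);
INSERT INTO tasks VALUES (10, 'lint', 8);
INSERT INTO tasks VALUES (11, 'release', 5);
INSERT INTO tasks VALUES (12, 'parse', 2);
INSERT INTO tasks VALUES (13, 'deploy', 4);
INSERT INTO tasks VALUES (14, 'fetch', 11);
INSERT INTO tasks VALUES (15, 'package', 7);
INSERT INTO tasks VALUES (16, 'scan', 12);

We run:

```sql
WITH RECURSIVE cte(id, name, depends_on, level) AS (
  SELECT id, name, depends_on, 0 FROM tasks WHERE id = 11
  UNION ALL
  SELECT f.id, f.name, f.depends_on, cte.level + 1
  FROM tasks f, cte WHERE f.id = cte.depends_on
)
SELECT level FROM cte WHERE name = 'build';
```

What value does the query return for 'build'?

Base: id=11 (release), depends_on=5, level 0.
Iteration 1: join on id=5 -> merge (id 5, depends_on=4, level 1).
Iteration 2: join on id=4 -> test (id 4, depends_on=1, level 2).
Iteration 3: join on id=1 -> build (id 1, depends_on=NULL, level 3).
Iteration 4: depends_on is NULL; no match; recursion stops.

3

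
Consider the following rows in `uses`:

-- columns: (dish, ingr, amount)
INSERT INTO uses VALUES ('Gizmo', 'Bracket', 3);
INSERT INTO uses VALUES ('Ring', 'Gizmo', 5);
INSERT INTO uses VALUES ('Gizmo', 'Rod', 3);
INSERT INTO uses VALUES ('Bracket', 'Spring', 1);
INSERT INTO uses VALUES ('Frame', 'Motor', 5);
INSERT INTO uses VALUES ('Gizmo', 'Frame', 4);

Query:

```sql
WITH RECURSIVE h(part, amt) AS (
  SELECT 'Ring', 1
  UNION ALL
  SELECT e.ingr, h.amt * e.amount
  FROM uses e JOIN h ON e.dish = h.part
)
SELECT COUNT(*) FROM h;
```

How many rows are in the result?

7

Base: (Ring, amt=1).
Iteration 1: components of {Ring} -> Gizmo = 1*5 = 5.
Iteration 2: components of {Gizmo} -> Bracket = 5*3 = 15, Frame = 5*4 = 20, Rod = 5*3 = 15.
Iteration 3: components of {Bracket,Frame,Rod} -> Motor = 20*5 = 100, Spring = 15*1 = 15.
Iteration 4: no further components; recursion stops.
Total rows emitted: 7.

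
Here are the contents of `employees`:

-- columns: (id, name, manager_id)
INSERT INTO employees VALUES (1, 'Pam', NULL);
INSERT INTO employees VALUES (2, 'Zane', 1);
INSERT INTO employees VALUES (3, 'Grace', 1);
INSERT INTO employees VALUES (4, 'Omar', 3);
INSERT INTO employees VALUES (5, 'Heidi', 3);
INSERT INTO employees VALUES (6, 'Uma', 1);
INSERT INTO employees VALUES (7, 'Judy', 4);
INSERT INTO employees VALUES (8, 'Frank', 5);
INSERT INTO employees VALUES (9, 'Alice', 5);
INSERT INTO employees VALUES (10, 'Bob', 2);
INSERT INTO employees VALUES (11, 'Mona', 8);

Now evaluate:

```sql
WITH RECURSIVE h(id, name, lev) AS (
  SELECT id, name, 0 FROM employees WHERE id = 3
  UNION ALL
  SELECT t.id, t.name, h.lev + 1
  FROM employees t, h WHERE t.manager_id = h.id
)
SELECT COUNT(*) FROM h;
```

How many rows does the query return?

Base: id=3 (Grace) at lev 0.
Iteration 1: rows with manager_id in {3} -> Omar (id 4, lev 1), Heidi (id 5, lev 1).
Iteration 2: rows with manager_id in {4,5} -> Judy (id 7, lev 2), Frank (id 8, lev 2), Alice (id 9, lev 2).
Iteration 3: rows with manager_id in {7,8,9} -> Mona (id 11, lev 3).
Iteration 4: no rows with manager_id in {11}; recursion stops.
Total rows emitted: 7.

7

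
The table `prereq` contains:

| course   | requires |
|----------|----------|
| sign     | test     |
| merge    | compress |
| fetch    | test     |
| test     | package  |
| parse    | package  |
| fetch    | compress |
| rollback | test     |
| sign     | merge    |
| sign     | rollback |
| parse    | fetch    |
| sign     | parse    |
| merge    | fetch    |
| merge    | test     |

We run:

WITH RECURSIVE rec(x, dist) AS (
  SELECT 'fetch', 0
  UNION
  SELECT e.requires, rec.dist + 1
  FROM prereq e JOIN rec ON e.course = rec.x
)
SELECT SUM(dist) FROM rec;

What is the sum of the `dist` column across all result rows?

Base: (fetch, dist=0).
Iteration 1: edges from {fetch} -> (compress, dist=1), (test, dist=1).
Iteration 2: edges from {compress,test} -> (package, dist=2).
Iteration 3: no outgoing edges from {package}; recursion stops.
SUM(dist) = 0 + 1 + 1 + 2 = 4.

4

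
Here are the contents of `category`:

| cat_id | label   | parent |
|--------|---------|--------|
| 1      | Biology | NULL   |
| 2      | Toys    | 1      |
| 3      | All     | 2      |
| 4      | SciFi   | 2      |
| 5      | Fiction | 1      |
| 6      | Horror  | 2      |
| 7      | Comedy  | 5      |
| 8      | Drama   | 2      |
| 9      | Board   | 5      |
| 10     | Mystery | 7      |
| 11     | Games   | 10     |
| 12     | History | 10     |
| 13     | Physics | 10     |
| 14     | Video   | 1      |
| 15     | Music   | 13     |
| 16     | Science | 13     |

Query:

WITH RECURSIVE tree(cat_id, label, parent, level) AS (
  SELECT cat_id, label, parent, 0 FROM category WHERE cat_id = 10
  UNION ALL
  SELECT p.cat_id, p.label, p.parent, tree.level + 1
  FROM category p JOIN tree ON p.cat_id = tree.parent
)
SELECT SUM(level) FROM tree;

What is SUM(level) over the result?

Base: cat_id=10 (Mystery), parent=7, level 0.
Iteration 1: join on cat_id=7 -> Comedy (id 7, parent=5, level 1).
Iteration 2: join on cat_id=5 -> Fiction (id 5, parent=1, level 2).
Iteration 3: join on cat_id=1 -> Biology (id 1, parent=NULL, level 3).
Iteration 4: parent is NULL; no match; recursion stops.
SUM(level) = 0 + 1 + 2 + 3 = 6.

6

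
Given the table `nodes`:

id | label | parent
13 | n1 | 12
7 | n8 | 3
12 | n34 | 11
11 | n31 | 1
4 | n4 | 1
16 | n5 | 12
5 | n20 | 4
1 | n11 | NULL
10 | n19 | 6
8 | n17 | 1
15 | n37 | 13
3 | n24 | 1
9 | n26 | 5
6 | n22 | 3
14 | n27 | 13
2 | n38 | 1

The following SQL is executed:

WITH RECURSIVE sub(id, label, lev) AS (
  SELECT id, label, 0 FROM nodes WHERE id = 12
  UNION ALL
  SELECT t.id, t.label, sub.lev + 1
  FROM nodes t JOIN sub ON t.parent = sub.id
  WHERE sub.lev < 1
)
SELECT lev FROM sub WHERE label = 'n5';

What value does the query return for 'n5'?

Base: id=12 (n34) at lev 0.
Iteration 1: rows with parent in {12} -> n1 (id 13, lev 1), n5 (id 16, lev 1).
Iteration 2: lev < 1 fails for all current rows; recursion stops.

1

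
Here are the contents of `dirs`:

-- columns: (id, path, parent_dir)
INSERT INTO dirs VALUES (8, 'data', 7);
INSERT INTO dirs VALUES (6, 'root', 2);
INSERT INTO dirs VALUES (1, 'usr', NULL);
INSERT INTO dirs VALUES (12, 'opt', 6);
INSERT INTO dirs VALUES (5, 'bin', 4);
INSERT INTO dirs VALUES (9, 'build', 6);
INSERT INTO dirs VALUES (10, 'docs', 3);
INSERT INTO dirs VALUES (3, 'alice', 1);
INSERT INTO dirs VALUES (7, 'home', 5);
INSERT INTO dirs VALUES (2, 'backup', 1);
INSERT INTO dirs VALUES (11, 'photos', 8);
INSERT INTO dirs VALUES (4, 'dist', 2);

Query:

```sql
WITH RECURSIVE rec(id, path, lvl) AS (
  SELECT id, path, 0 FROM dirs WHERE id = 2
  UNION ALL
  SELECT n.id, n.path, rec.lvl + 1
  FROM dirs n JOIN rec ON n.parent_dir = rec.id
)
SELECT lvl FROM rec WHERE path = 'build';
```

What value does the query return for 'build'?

Base: id=2 (backup) at lvl 0.
Iteration 1: rows with parent_dir in {2} -> dist (id 4, lvl 1), root (id 6, lvl 1).
Iteration 2: rows with parent_dir in {4,6} -> bin (id 5, lvl 2), build (id 9, lvl 2), opt (id 12, lvl 2).
Iteration 3: rows with parent_dir in {5,9,12} -> home (id 7, lvl 3).
Iteration 4: rows with parent_dir in {7} -> data (id 8, lvl 4).
Iteration 5: rows with parent_dir in {8} -> photos (id 11, lvl 5).
Iteration 6: no rows with parent_dir in {11}; recursion stops.

2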